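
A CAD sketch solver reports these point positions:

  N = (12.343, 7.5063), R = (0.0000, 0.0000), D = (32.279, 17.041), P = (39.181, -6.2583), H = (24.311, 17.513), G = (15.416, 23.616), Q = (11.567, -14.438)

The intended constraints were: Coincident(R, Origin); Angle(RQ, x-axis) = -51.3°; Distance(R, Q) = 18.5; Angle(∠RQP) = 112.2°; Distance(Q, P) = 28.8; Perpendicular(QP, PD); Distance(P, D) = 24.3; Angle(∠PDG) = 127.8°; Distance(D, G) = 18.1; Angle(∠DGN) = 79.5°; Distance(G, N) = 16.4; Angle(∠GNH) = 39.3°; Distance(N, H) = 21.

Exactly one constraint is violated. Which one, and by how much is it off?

Distance(N, H) = 21 — off by 5.40.

R = (0.00, 0.00) ✓; RQ at -51.30° ✓; |RQ| = 18.50 ✓; ∠RQP = 112.2° ✓; |QP| = 28.80 ✓; ∠(QP, PD) = 90.00° ✓; |PD| = 24.30 ✓; ∠PDG = 127.8° ✓; |DG| = 18.10 ✓; ∠DGN = 79.50° ✓; |GN| = 16.40 ✓; ∠GNH = 39.30° ✓; |NH| = 15.60 ✗.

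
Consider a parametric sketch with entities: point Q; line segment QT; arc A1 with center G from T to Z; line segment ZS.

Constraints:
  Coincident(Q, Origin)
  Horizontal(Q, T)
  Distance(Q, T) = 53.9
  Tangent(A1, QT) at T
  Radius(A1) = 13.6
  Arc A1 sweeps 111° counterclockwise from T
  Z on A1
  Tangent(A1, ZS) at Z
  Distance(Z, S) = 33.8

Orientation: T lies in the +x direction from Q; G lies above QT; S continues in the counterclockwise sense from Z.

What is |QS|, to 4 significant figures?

73.97

Q is at the origin; QT is horizontal with |QT| = 53.9 and T on the +x side, so T = (53.90, 0.000). A1 meets QT tangentially, so GT is at right angles to QT, so G = T + (0, 13.6) = (53.90, 13.60). On A1, T sits at bearing -90° from G; a 111° counterclockwise sweep puts Z at bearing 21°, so Z = G + 13.6·(cos 21°, sin 21°) = (66.60, 18.47). Since A1 is tangent to ZS there, GZ ⟂ ZS, so ZS runs along (−sin 21°, cos 21°); with |ZS| = 33.8, S = (54.48, 50.03). Then |QS| = |S − Q| = 73.97.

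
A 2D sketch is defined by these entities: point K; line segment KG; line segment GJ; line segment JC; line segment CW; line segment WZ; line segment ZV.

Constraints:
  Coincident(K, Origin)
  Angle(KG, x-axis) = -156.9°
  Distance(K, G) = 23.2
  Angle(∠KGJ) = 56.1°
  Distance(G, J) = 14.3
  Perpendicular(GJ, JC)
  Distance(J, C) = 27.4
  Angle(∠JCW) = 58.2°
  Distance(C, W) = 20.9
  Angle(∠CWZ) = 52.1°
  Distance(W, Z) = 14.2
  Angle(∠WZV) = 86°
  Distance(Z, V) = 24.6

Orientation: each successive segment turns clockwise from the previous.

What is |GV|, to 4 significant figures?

38.87

K is at the origin; KG runs at -156.9° with length 23.2, so G = (-21.34, -9.102). ∠KGJ = 56.1° gives GJ at 79.20° from the x-axis; with |GJ| = 14.3, J = (-18.66, 4.944). GJ is perpendicular to JC, so JC runs at -10.80°; with |JC| = 27.4, C = (8.254, -0.1898). ∠JCW = 58.2° gives CW at -132.6° from the x-axis; with |CW| = 20.9, W = (-5.892, -15.57). ∠CWZ = 52.1° gives WZ at 99.50° from the x-axis; with |WZ| = 14.2, Z = (-8.236, -1.569). ∠WZV = 86.0° gives ZV at 5.500° from the x-axis; with |ZV| = 24.6, V = (16.25, 0.7889). Then |GV| = |V − G| = 38.87.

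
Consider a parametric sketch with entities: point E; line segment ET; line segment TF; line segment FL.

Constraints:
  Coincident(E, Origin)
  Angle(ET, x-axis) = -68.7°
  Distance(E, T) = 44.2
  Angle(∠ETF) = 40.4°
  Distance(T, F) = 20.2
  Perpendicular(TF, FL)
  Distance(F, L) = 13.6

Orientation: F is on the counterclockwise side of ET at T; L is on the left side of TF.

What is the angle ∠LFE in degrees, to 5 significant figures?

25.167°

E is at the origin; ET runs at -68.7° with length 44.2, so T = 44.2·(cos -68.7°, sin -68.7°) = (16.056, -41.181). ∠ETF = 40.4°, so TF runs at -68.7° + (180° − 40.4°) = 70.900° from the x-axis; with |TF| = 20.2, F = T + 20.2·(cos 70.900°, sin 70.900°) = (22.666, -22.093). TF ⟂ FL; with |FL| = 13.6 on the left of TF, L = F + 13.6·(-0.94495, 0.32722) = (9.8142, -17.643). Then cos ∠LFE = FL·FE / (|FL||FE|), giving 25.167°.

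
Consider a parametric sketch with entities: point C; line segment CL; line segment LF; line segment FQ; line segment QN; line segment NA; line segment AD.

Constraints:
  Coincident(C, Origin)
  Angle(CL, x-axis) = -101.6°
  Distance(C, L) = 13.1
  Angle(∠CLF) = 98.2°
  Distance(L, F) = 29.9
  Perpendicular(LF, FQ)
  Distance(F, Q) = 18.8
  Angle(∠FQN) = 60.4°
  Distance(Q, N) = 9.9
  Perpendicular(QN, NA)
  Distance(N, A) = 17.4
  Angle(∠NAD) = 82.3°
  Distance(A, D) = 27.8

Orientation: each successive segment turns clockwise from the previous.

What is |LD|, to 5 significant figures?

54.298

C is at the origin; CL runs at -101.6° with length 13.1, so L = (-2.6341, -12.832). ∠CLF = 98.2° gives LF at 176.60° from the x-axis; with |LF| = 29.9, F = (-32.481, -11.059). The perpendicularity gives FQ at right angles to LF, so FQ runs at 86.600°; with |FQ| = 18.8, Q = (-31.367, 7.7077). ∠FQN = 60.4° gives QN at -33.000° from the x-axis; with |QN| = 9.9, N = (-23.064, 2.3158). QN is perpendicular to NA, so NA runs at -123.00°; with |NA| = 17.4, A = (-32.540, -12.277). ∠NAD = 82.3° gives AD at 139.30° from the x-axis; with |AD| = 27.8, D = (-53.617, 5.8513). Then |LD| = |D − L| = 54.298.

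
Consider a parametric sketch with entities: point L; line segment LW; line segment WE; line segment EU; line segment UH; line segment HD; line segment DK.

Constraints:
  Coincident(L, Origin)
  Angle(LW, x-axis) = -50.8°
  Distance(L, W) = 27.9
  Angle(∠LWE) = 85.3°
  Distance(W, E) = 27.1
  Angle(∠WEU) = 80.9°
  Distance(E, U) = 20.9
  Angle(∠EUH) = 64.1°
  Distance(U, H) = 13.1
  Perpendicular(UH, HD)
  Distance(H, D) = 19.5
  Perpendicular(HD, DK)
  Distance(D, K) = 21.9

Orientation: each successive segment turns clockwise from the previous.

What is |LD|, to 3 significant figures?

37.7

L is at the origin; LW runs at -50.8° with length 27.9, so W = (17.6, -21.6). ∠LWE = 85.3° gives WE at -146° from the x-axis; with |WE| = 27.1, E = (-4.70, -37.0). ∠WEU = 80.9° gives EU at 115° from the x-axis; with |EU| = 20.9, U = (-13.7, -18.1). ∠EUH = 64.1° gives UH at -0.500° from the x-axis; with |UH| = 13.1, H = (-0.565, -18.2). UH is perpendicular to HD, so HD runs at -90.5°; with |HD| = 19.5, D = (-0.736, -37.7). Then |LD| = |D − L| = 37.7.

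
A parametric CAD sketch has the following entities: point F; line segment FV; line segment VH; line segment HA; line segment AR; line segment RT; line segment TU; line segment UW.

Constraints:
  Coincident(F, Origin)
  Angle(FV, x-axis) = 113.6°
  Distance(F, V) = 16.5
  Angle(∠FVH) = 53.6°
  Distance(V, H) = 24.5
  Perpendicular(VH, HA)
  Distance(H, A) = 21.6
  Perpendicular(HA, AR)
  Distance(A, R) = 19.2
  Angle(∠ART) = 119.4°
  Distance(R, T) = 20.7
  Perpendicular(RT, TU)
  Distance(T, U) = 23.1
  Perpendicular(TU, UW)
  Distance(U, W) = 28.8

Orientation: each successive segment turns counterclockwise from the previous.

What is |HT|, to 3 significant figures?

29.6

F is at the origin; FV runs at 113.6° with length 16.5, so V = (-6.61, 15.1). ∠FVH = 53.6° gives VH at -120° from the x-axis; with |VH| = 24.5, H = (-18.9, -6.10). The perpendicularity gives HA at right angles to VH, so HA runs at -30.0°; with |HA| = 21.6, A = (-0.150, -16.9). HA is perpendicular to AR, so AR runs at 60.0°; with |AR| = 19.2, R = (9.45, -0.270). ∠ART = 119.4° gives RT at 121° from the x-axis; with |RT| = 20.7, T = (-1.09, 17.5). Then |HT| = |T − H| = 29.6.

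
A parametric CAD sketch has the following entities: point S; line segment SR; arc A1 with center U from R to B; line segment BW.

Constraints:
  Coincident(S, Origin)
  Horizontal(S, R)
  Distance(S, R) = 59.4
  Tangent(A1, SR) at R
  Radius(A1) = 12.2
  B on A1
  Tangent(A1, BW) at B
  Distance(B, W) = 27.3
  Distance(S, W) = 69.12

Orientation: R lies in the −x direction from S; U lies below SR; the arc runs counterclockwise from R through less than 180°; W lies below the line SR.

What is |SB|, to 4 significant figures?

72.17

Checks: |UB| = 12.20 ✓; ∠(UB, BW) = 90.00° ✓; |BW| = 27.30 ✓; |SW| = 69.12 ✓.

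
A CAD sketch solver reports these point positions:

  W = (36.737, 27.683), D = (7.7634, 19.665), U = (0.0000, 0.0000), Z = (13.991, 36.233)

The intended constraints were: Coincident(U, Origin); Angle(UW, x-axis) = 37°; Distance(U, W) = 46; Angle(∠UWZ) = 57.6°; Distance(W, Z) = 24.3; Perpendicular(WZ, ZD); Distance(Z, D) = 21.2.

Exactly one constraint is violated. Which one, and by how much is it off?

Distance(Z, D) = 21.2 — off by 3.50.

U = (0.00, 0.00) ✓; UW at 37.00° ✓; |UW| = 46.00 ✓; ∠UWZ = 57.60° ✓; |WZ| = 24.30 ✓; ∠(WZ, ZD) = 90.00° ✓; |ZD| = 17.70 ✗.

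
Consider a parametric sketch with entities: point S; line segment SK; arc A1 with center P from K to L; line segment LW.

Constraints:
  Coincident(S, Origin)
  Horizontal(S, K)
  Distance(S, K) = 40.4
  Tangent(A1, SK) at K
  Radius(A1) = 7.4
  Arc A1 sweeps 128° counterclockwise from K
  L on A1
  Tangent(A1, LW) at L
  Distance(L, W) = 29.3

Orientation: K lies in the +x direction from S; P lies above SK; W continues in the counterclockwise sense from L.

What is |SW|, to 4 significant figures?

44.98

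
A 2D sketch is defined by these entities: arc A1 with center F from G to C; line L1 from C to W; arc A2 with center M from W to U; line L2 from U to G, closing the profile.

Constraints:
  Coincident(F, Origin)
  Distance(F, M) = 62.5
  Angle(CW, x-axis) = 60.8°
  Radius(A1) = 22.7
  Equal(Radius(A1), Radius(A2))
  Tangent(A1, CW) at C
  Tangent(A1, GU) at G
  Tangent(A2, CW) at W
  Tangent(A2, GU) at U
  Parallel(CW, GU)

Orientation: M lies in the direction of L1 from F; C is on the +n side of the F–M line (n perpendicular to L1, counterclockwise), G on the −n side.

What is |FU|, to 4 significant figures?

66.49

The slot axis is L1's direction at 60.8°, so u = (cos 60.8°, sin 60.8°) = (0.4879, 0.8729) and n = (−sin 60.8°, cos 60.8°) = (-0.8729, 0.4879). F is at the origin and M lies 62.5 along u from F, so M = 62.5·u = (30.49, 54.56). Tangency of A1 to both parallel lines with radius 22.7 puts C and G at F ± 22.7·n: C = (-19.82, 11.07), G = (19.82, -11.07). Equal radii place W and U the same way about M: W = M + 22.7·n = (10.68, 65.63), U = M − 22.7·n = (50.31, 43.48). Then |FU| = |U − F| = 66.49.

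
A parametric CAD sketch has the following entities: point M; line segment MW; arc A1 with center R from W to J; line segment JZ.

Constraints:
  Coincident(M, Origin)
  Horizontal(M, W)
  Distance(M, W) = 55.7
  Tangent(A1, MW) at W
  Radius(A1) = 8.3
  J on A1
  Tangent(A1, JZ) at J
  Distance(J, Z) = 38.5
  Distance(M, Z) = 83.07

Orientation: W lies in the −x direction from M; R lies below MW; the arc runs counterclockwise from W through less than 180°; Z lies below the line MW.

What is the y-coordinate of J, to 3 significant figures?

-7.04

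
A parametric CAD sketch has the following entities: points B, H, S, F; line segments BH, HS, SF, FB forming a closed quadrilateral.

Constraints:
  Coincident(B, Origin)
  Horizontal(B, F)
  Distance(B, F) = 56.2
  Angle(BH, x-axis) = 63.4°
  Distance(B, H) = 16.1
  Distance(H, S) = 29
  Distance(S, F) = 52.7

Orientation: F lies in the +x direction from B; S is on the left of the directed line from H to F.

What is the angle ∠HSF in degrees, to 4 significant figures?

70.69°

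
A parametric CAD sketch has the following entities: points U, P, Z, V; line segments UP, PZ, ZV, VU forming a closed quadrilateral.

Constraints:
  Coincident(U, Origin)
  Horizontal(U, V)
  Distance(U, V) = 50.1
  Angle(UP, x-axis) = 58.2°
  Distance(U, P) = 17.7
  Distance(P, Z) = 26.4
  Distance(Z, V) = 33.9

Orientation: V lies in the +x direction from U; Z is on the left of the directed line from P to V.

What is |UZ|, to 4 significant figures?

42.91

Checks: |PZ| = 26.40 ✓; |ZV| = 33.90 ✓.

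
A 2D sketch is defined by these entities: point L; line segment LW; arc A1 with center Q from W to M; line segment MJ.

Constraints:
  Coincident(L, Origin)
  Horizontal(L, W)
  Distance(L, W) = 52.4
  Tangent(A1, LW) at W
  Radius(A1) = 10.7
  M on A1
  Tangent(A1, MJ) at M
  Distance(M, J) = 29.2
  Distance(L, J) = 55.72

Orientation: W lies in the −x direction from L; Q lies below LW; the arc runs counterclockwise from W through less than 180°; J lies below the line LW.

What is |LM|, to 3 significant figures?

62.8

L is at the origin; L and W share the same y with |LW| = 52.4 and W on the −x side, so W = (-52.4, 0.00). A1 meets LW tangentially, so QW is at right angles to LW, so Q = W + (0, -10.7) = (-52.4, -10.7). Since QM ⟂ MJ (tangency), |QJ| = √(10.7² + 29.2²) = 31.1 regardless of where M sits on A1. So J lies on both circle(L, 55.72) and circle(Q, 31.1); the below-LW intersection is J = (-39.7, -39.1). M is the foot of the tangent from J: M = (-60.1, -18.2).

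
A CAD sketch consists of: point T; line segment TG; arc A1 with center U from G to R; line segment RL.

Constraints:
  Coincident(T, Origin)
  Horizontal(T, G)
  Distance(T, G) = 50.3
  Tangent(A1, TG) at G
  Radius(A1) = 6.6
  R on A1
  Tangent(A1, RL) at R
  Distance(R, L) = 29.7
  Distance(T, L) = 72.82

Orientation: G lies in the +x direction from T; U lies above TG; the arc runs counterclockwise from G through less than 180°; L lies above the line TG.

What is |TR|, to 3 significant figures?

56.9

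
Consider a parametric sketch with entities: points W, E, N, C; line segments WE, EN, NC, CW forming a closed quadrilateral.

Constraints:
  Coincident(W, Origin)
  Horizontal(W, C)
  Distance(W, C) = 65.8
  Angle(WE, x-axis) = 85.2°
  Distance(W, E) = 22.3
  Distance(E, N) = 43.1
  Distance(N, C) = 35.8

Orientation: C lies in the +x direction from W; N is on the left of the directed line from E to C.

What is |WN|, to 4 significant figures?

52.95

Checks: |EN| = 43.10 ✓; |NC| = 35.80 ✓.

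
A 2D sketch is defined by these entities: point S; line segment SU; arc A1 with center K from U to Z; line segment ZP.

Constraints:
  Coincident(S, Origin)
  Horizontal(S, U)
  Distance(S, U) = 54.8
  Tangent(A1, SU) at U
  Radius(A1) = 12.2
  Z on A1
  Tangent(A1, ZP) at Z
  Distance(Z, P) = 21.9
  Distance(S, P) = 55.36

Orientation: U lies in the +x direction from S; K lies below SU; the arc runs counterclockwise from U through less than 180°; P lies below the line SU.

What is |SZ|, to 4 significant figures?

44.43

S is at the origin; S and U share the same y with |SU| = 54.8 and U on the +x side, so U = (54.80, 0.000). Tangency of A1 to SU means the radius KU is perpendicular to SU, so K = U + (0, -12.2) = (54.80, -12.20). Since KZ ⟂ ZP (tangency), |KP| = √(12.2² + 21.9²) = 25.07 regardless of where Z sits on A1. So P lies on both circle(S, 55.36) and circle(K, 25.07); the below-SU intersection is P = (43.31, -34.48). Z is the foot of the tangent from P: Z = (42.61, -12.59).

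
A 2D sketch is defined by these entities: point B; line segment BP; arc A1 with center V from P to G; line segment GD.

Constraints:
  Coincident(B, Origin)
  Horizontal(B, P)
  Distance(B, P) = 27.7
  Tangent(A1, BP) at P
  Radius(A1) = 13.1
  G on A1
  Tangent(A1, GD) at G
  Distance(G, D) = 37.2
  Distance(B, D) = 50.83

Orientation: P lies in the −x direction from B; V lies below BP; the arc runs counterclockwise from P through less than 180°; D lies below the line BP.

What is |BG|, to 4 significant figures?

43.33

B is at the origin; B and P share the same y with |BP| = 27.7 and P on the −x side, so P = (-27.70, 0.000). A1 meets BP tangentially, so VP is at right angles to BP, so V = P + (0, -13.1) = (-27.70, -13.10). Since VG ⟂ GD (tangency), |VD| = √(13.1² + 37.2²) = 39.44 regardless of where G sits on A1. So D lies on both circle(B, 50.83) and circle(V, 39.44); the below-BP intersection is D = (-12.17, -49.35). G is the foot of the tangent from D: G = (-37.34, -21.97).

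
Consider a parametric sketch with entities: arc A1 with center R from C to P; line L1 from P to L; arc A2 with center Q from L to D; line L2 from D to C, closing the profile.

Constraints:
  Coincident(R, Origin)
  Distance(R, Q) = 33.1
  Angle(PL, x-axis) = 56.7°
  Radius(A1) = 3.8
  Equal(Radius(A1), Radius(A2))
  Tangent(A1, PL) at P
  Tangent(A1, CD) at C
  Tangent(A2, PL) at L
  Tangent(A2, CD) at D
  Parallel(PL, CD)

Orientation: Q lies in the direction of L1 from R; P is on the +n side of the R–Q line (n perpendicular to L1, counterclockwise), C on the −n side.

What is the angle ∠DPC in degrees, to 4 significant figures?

77.07°

The slot axis is L1's direction at 56.7°, so u = (cos 56.7°, sin 56.7°) = (0.5490, 0.8358) and n = (−sin 56.7°, cos 56.7°) = (-0.8358, 0.5490). R is at the origin and Q lies 33.1 along u from R, so Q = 33.1·u = (18.17, 27.67). Tangency of A1 to both parallel lines with radius 3.8 puts P and C at R ± 3.8·n: P = (-3.176, 2.086), C = (3.176, -2.086). Equal radii place L and D the same way about Q: L = Q + 3.8·n = (15.00, 29.75), D = Q − 3.8·n = (21.35, 25.58). Then cos ∠DPC = PD·PC / (|PD||PC|), giving 77.07°.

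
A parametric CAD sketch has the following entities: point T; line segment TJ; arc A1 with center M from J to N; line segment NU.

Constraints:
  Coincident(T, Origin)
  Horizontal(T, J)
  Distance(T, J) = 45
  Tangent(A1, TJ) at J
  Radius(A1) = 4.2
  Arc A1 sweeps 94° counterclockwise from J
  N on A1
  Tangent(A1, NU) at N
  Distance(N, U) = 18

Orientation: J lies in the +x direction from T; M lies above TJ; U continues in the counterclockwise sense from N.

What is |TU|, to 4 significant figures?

52.93

T is at the origin; TJ is horizontal with |TJ| = 45.0 and J on the +x side, so J = (45.00, 0.000). The tangent condition forces MJ to be normal to TJ, so M = J + (0, 4.2) = (45.00, 4.200). On A1, J sits at bearing -90° from M; a 94° counterclockwise sweep puts N at bearing 4°, so N = M + 4.2·(cos 4°, sin 4°) = (49.19, 4.493). Since A1 is tangent to NU there, MN ⟂ NU, so NU runs along (−sin 4°, cos 4°); with |NU| = 18.0, U = (47.93, 22.45). Then |TU| = |U − T| = 52.93.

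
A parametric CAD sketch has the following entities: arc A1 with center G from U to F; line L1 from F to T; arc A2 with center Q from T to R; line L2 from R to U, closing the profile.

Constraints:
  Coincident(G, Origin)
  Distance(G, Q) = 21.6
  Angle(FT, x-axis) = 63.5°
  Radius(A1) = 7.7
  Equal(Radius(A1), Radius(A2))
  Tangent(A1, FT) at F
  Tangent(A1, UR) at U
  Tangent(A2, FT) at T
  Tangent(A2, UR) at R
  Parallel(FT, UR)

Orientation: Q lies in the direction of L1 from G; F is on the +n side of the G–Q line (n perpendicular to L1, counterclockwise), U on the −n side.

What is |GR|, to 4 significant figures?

22.93

The slot axis is L1's direction at 63.5°, so u = (cos 63.5°, sin 63.5°) = (0.4462, 0.8949) and n = (−sin 63.5°, cos 63.5°) = (-0.8949, 0.4462). G is at the origin and Q lies 21.6 along u from G, so Q = 21.6·u = (9.638, 19.33). Tangency of A1 to both parallel lines with radius 7.7 puts F and U at G ± 7.7·n: F = (-6.891, 3.436), U = (6.891, -3.436). Equal radii place T and R the same way about Q: T = Q + 7.7·n = (2.747, 22.77), R = Q − 7.7·n = (16.53, 15.89). Then |GR| = |R − G| = 22.93.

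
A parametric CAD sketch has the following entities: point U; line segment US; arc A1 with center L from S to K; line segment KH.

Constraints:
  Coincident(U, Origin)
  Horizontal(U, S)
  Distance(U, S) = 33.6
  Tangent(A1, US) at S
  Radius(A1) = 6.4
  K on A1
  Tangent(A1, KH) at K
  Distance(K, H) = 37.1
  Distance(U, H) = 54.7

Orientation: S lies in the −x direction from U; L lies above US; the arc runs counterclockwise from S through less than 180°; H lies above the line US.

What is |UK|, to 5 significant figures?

28.222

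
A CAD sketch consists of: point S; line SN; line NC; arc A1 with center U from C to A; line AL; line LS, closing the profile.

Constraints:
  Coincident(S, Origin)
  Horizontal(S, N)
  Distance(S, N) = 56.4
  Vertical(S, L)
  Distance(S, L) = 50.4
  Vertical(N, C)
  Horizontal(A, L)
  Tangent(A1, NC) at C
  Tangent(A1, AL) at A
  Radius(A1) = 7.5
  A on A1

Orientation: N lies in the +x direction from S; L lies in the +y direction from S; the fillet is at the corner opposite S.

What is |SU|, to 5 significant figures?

65.051

SL is vertical with |SL| = 50.4 and L on the +y side, so L = (0.0000, 50.400). The virtual corner opposite S is at (56.400, 50.400). A1 meets NC tangentially, so UC is at right angles to NC and A1 meets AL tangentially, so UA is at right angles to AL, with radius 7.5, so the center U sits 7.5 in from both sides at U = (48.900, 42.900). Then |SU| = |U − S| = 65.051.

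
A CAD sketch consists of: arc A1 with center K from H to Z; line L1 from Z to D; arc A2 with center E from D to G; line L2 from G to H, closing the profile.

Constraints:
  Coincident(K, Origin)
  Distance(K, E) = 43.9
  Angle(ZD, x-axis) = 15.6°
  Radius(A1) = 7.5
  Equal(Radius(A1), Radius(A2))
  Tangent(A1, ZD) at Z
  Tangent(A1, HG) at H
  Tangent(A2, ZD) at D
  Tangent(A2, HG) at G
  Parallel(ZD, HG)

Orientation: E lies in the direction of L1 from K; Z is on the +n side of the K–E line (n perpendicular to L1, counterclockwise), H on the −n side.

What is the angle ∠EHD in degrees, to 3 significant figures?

9.17°

The slot axis is L1's direction at 15.6°, so u = (cos 15.6°, sin 15.6°) = (0.963, 0.269) and n = (−sin 15.6°, cos 15.6°) = (-0.269, 0.963). K is at the origin and E lies 43.9 along u from K, so E = 43.9·u = (42.3, 11.8). Tangency of A1 to both parallel lines with radius 7.5 puts Z and H at K ± 7.5·n: Z = (-2.02, 7.22), H = (2.02, -7.22). Equal radii place D and G the same way about E: D = E + 7.5·n = (40.3, 19.0), G = E − 7.5·n = (44.3, 4.58). Then cos ∠EHD = HE·HD / (|HE||HD|), giving 9.17°.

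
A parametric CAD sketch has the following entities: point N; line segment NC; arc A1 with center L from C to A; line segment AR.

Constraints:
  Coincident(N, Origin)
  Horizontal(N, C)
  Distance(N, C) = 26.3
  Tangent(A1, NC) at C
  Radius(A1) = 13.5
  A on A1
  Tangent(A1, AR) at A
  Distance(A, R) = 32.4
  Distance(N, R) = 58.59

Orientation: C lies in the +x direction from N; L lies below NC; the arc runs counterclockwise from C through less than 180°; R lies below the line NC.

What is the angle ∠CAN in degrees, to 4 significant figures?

63.06°

Checks: ∠(LC, CN) = 90.00° ✓; |LC| = 13.50 ✓; |LA| = 13.50 ✓; ∠(LA, AR) = 90.00° ✓; |AR| = 32.40 ✓; |NR| = 58.59 ✓.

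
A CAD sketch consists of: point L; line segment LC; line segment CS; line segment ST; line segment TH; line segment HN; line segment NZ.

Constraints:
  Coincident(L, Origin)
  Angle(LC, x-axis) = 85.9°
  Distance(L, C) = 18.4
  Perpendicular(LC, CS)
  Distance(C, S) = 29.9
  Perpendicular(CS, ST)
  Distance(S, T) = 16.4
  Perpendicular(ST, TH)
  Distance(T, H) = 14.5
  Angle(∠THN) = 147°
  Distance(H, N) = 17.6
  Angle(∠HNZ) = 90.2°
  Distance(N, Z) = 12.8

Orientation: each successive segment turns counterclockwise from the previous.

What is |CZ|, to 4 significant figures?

8.539

L is at the origin; LC runs at 85.9° with length 18.4, so C = (1.316, 18.35). The perpendicularity gives CS at right angles to LC, so CS runs at 175.9°; with |CS| = 29.9, S = (-28.51, 20.49). The perpendicularity gives ST at right angles to CS, so ST runs at -94.10°; with |ST| = 16.4, T = (-29.68, 4.133). ST ⟂ TH, so TH runs at -4.100°; with |TH| = 14.5, H = (-15.22, 3.096). ∠THN = 147.0° gives HN at 28.90° from the x-axis; with |HN| = 17.6, N = (0.1906, 11.60). ∠HNZ = 90.2° gives NZ at 118.7° from the x-axis; with |NZ| = 12.8, Z = (-5.956, 22.83). Then |CZ| = |Z − C| = 8.539.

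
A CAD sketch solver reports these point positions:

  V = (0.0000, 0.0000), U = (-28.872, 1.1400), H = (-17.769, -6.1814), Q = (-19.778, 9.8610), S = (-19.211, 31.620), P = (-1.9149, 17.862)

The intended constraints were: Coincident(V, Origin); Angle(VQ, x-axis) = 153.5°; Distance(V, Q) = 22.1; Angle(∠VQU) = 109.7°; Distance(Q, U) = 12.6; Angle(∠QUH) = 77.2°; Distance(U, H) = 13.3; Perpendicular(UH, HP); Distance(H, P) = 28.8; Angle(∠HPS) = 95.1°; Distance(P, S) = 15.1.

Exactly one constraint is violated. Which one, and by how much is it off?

Distance(P, S) = 15.1 — off by 7.00.

V = (0.00, 0.00) ✓; VQ at 153.5° ✓; |VQ| = 22.10 ✓; ∠VQU = 109.7° ✓; |QU| = 12.60 ✓; ∠QUH = 77.20° ✓; |UH| = 13.30 ✓; ∠(UH, HP) = 90.00° ✓; |HP| = 28.80 ✓; ∠HPS = 95.10° ✓; |PS| = 22.10 ✗.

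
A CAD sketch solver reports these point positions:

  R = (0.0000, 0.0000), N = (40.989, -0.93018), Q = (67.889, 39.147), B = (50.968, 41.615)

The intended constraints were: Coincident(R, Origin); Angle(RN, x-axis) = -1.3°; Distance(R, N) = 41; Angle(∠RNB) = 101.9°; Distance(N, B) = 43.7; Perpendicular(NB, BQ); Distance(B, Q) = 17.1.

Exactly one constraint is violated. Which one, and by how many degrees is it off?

Perpendicular(NB, BQ) — off by 4.90°.

R = (0.00, 0.00) ✓; RN at -1.300° ✓; |RN| = 41.00 ✓; ∠RNB = 101.9° ✓; |NB| = 43.70 ✓; ∠(NB, BQ) = 85.10° ✗; |BQ| = 17.10 ✓.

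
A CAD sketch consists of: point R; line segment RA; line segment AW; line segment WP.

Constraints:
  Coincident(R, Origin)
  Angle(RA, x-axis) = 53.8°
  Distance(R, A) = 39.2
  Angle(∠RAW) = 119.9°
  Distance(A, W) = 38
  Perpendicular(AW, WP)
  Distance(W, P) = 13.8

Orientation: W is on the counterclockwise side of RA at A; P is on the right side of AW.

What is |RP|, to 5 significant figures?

74.794

R is at the origin; RA runs at 53.8° with length 39.2, so A = 39.2·(cos 53.8°, sin 53.8°) = (23.152, 31.633). ∠RAW = 119.9°, so AW runs at 53.8° + (180° − 119.9°) = 113.90° from the x-axis; with |AW| = 38.0, W = A + 38.0·(cos 113.90°, sin 113.90°) = (7.7564, 66.374). AW is perpendicular to WP; with |WP| = 13.8 on the right of AW, P = W + 13.8·(0.91425, 0.40514) = (20.373, 71.965). Then |RP| = |P − R| = 74.794.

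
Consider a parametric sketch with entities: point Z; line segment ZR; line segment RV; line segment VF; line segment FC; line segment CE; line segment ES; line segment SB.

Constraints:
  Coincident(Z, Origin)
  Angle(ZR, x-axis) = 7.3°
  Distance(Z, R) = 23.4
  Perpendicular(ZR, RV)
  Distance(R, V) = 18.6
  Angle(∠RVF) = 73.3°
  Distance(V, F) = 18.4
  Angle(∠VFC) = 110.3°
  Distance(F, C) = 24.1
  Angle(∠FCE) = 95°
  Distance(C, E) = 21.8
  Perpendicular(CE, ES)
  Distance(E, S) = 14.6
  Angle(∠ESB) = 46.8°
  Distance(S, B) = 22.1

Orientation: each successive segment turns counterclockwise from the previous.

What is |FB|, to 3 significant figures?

25.7

Z is at the origin; ZR runs at 7.3° with length 23.4, so R = (23.2, 2.97). The perpendicularity gives RV at right angles to ZR, so RV runs at 97.3°; with |RV| = 18.6, V = (20.8, 21.4). ∠RVF = 73.3° gives VF at -156° from the x-axis; with |VF| = 18.4, F = (4.04, 13.9). ∠VFC = 110.3° gives FC at -86.3° from the x-axis; with |FC| = 24.1, C = (5.59, -10.1). ∠FCE = 95.0° gives CE at -1.30° from the x-axis; with |CE| = 21.8, E = (27.4, -10.6). CE is perpendicular to ES, so ES runs at 88.7°; with |ES| = 14.6, S = (27.7, 3.99). ∠ESB = 46.8° gives SB at -138° from the x-axis; with |SB| = 22.1, B = (11.3, -10.8). Then |FB| = |B − F| = 25.7.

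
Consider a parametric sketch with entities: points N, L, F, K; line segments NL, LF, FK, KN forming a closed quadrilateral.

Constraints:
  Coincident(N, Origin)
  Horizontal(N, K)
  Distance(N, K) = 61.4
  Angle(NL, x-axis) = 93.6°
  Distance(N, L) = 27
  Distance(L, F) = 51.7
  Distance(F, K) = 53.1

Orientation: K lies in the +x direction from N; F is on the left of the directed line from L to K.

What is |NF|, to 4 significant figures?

67.12

Checks: |LF| = 51.70 ✓; |FK| = 53.10 ✓.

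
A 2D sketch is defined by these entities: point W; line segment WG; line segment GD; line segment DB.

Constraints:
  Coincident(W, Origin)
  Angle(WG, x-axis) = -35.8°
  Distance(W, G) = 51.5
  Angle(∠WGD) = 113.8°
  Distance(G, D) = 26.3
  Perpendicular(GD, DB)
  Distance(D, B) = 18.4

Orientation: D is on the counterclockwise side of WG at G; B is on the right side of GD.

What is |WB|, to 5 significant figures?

80.683

W is at the origin; WG runs at -35.8° with length 51.5, so G = 51.5·(cos -35.8°, sin -35.8°) = (41.770, -30.125). ∠WGD = 113.8°, so GD runs at -35.8° + (180° − 113.8°) = 30.400° from the x-axis; with |GD| = 26.3, D = G + 26.3·(cos 30.400°, sin 30.400°) = (64.454, -16.817). The perpendicularity gives DB at right angles to GD; with |DB| = 18.4 on the right of GD, B = D + 18.4·(0.50603, -0.86251) = (73.765, -32.687). Then |WB| = |B − W| = 80.683.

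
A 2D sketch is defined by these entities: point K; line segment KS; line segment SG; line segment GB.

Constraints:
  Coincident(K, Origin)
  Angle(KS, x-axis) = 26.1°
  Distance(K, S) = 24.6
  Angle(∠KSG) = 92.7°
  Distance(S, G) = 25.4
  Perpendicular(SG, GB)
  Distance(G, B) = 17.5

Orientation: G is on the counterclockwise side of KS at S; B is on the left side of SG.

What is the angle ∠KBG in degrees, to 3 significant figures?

105°

K is at the origin; KS runs at 26.1° with length 24.6, so S = 24.6·(cos 26.1°, sin 26.1°) = (22.1, 10.8). ∠KSG = 92.7°, so SG runs at 26.1° + (180° − 92.7°) = 113° from the x-axis; with |SG| = 25.4, G = S + 25.4·(cos 113°, sin 113°) = (12.0, 34.1). SG is perpendicular to GB; with |GB| = 17.5 on the left of SG, B = G + 17.5·(-0.918, -0.397) = (-4.06, 27.2). Then cos ∠KBG = BK·BG / (|BK||BG|), giving 105°.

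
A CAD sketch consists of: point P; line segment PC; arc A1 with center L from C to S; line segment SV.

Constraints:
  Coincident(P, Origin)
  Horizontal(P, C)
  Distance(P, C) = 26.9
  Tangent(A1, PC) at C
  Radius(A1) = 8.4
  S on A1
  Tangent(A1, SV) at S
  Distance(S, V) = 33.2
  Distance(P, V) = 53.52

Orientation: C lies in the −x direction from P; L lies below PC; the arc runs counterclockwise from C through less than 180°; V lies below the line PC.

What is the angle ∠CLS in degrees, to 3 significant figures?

93.8°

Checks: |LS| = 8.400 ✓; ∠(LS, SV) = 90.00° ✓; |SV| = 33.20 ✓; |PV| = 53.52 ✓.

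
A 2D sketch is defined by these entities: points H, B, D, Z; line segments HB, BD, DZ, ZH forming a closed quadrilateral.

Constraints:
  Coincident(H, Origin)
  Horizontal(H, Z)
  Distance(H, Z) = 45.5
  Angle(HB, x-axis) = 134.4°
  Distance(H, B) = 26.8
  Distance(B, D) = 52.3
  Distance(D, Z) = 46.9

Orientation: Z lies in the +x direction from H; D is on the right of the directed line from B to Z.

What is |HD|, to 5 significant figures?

27.346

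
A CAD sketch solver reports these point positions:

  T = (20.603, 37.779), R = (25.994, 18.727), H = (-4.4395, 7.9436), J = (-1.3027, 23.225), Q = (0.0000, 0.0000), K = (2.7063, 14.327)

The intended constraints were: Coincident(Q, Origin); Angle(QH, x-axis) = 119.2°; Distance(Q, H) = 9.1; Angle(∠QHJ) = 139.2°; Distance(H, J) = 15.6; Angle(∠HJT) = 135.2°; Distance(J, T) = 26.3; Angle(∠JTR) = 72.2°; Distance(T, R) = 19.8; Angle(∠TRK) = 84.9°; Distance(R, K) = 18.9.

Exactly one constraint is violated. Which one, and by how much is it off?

Distance(R, K) = 18.9 — off by 4.80.

Q = (0.00, 0.00) ✓; QH at 119.2° ✓; |QH| = 9.100 ✓; ∠QHJ = 139.2° ✓; |HJ| = 15.60 ✓; ∠HJT = 135.2° ✓; |JT| = 26.30 ✓; ∠JTR = 72.20° ✓; |TR| = 19.80 ✓; ∠TRK = 84.90° ✓; |RK| = 23.70 ✗.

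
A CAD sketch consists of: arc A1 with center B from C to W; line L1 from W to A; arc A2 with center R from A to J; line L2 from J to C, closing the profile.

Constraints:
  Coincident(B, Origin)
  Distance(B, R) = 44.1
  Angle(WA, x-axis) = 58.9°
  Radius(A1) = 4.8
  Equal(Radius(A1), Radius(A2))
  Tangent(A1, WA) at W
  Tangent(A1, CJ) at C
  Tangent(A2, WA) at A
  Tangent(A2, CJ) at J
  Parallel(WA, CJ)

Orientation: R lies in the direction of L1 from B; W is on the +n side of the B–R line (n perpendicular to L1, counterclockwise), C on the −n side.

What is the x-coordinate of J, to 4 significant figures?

26.89

The slot axis is L1's direction at 58.9°, so u = (cos 58.9°, sin 58.9°) = (0.5165, 0.8563) and n = (−sin 58.9°, cos 58.9°) = (-0.8563, 0.5165). B is at the origin and R lies 44.1 along u from B, so R = 44.1·u = (22.78, 37.76). Tangency of A1 to both parallel lines with radius 4.8 puts W and C at B ± 4.8·n: W = (-4.110, 2.479), C = (4.110, -2.479). Equal radii place A and J the same way about R: A = R + 4.8·n = (18.67, 40.24), J = R − 4.8·n = (26.89, 35.28). So J.x = 26.89.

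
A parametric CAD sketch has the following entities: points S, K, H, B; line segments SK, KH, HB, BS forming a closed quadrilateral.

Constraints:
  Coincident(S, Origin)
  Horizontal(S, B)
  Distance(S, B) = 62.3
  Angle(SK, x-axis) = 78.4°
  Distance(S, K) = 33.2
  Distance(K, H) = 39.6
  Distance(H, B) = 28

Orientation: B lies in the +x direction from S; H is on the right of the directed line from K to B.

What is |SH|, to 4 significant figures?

34.96

S is at the origin; SB is horizontal with |SB| = 62.3 and B in +x, so B = (62.3, 0). SK runs at 78.4° with |SK| = 33.2, so K = (6.676, 32.52). H is determined by |KH| = 39.6 and |HB| = 28.0 together: it lies at the intersection of circle(K, 39.6) and circle(B, 28.0). With |KB| = 64.43, the foot of the radical line on KB is 38.30 from K and the perpendicular offset is √(39.6² − 38.30²) = 10.06. Taking the right-of-KB solution: H = (34.67, 4.509).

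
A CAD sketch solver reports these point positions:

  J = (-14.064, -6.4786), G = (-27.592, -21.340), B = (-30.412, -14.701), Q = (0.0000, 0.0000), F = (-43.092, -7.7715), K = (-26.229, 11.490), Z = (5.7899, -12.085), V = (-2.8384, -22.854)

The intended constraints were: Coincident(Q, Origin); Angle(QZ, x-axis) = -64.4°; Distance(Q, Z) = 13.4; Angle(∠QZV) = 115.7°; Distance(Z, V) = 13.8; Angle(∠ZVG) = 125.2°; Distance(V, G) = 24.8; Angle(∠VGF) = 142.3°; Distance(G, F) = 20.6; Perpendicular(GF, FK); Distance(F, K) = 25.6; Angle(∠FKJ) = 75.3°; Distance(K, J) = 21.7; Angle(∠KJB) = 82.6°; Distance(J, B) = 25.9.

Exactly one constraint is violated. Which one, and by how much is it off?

Distance(J, B) = 25.9 — off by 7.60.

Q = (0.00, 0.00) ✓; QZ at -64.40° ✓; |QZ| = 13.40 ✓; ∠QZV = 115.7° ✓; |ZV| = 13.80 ✓; ∠ZVG = 125.2° ✓; |VG| = 24.80 ✓; ∠VGF = 142.3° ✓; |GF| = 20.60 ✓; ∠(GF, FK) = 90.00° ✓; |FK| = 25.60 ✓; ∠FKJ = 75.30° ✓; |KJ| = 21.70 ✓; ∠KJB = 82.60° ✓; |JB| = 18.30 ✗.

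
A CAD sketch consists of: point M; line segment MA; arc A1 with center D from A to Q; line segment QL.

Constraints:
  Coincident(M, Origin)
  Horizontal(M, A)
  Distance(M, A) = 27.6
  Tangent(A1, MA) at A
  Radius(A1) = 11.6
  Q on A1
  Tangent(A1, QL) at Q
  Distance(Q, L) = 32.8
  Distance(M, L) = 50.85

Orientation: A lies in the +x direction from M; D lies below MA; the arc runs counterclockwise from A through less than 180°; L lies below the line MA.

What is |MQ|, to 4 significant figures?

21.14

Checks: |DQ| = 11.60 ✓; ∠(DQ, QL) = 90.00° ✓; |QL| = 32.80 ✓; |ML| = 50.85 ✓.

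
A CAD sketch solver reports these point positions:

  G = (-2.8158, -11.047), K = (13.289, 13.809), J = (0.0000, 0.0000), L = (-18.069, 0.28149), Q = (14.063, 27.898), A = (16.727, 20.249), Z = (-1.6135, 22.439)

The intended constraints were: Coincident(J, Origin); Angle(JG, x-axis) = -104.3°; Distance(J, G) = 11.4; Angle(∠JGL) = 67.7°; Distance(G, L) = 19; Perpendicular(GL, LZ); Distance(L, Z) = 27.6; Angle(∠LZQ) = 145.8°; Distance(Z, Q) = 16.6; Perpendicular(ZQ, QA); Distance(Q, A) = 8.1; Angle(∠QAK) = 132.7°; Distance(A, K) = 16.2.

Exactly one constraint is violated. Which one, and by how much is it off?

Distance(A, K) = 16.2 — off by 8.90.

J = (0.00, 0.00) ✓; JG at -104.3° ✓; |JG| = 11.40 ✓; ∠JGL = 67.70° ✓; |GL| = 19.00 ✓; ∠(GL, LZ) = 90.00° ✓; |LZ| = 27.60 ✓; ∠LZQ = 145.8° ✓; |ZQ| = 16.60 ✓; ∠(ZQ, QA) = 90.00° ✓; |QA| = 8.100 ✓; ∠QAK = 132.7° ✓; |AK| = 7.300 ✗.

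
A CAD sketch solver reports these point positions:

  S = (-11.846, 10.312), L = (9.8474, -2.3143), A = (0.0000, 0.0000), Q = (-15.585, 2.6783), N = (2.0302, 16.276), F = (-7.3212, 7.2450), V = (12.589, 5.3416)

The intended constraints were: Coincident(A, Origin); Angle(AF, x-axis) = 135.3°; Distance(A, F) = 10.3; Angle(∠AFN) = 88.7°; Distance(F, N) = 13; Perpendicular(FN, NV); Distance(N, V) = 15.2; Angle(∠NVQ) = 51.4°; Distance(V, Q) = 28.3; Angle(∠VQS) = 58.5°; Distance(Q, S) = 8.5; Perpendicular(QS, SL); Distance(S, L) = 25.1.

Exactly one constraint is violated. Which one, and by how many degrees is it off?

Perpendicular(QS, SL) — off by 4.11°.

A = (0.00, 0.00) ✓; AF at 135.3° ✓; |AF| = 10.30 ✓; ∠AFN = 88.70° ✓; |FN| = 13.00 ✓; ∠(FN, NV) = 90.00° ✓; |NV| = 15.20 ✓; ∠NVQ = 51.40° ✓; |VQ| = 28.30 ✓; ∠VQS = 58.50° ✓; |QS| = 8.500 ✓; ∠(QS, SL) = 94.11° ✗; |SL| = 25.10 ✓.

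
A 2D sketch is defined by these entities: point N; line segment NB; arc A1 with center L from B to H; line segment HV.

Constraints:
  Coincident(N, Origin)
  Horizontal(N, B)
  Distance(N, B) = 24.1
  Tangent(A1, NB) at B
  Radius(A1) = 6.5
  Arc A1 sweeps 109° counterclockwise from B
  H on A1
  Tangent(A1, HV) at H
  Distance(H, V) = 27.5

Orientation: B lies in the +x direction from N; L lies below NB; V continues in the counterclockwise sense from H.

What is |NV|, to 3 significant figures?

43.8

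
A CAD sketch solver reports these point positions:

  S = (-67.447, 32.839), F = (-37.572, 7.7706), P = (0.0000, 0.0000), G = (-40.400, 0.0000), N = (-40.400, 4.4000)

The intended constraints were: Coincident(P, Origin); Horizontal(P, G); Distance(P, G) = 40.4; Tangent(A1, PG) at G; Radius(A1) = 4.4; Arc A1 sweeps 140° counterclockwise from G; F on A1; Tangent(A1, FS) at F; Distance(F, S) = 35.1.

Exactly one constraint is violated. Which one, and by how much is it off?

Distance(F, S) = 35.1 — off by 3.90.

P = (0.00, 0.00) ✓; P.y = 0.00, G.y = 0.00 ✓; |PG| = 40.40 ✓; ∠(NG, GP) = 90.00° ✓; |NG| = 4.400 ✓; bearing(N→F) − bearing(N→G) = 140.0° ✓; |NF| = 4.400 ✓; ∠(NF, FS) = 90.00° ✓; |FS| = 39.00 ✗.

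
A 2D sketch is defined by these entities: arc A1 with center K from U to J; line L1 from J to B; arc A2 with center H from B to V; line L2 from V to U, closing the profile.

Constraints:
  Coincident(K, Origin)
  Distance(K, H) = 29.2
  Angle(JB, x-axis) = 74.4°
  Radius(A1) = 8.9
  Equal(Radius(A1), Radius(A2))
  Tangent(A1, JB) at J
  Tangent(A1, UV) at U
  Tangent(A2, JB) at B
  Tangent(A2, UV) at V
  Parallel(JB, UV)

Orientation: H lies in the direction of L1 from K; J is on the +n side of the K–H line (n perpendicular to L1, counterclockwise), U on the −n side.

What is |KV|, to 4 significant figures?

30.53

The slot axis is L1's direction at 74.4°, so u = (cos 74.4°, sin 74.4°) = (0.2689, 0.9632) and n = (−sin 74.4°, cos 74.4°) = (-0.9632, 0.2689). K is at the origin and H lies 29.2 along u from K, so H = 29.2·u = (7.852, 28.12). Tangency of A1 to both parallel lines with radius 8.9 puts J and U at K ± 8.9·n: J = (-8.572, 2.393), U = (8.572, -2.393). Equal radii place B and V the same way about H: B = H + 8.9·n = (-0.7197, 30.52), V = H − 8.9·n = (16.42, 25.73). Then |KV| = |V − K| = 30.53.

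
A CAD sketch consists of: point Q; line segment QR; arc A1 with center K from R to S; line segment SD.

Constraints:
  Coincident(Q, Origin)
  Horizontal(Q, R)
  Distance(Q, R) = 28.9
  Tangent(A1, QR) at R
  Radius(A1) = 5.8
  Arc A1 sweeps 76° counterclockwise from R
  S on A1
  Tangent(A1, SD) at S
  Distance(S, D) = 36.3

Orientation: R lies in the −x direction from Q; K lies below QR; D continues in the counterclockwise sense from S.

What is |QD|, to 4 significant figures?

58.70

Q is at the origin; Q and R share the same y with |QR| = 28.9 and R on the −x side, so R = (-28.90, 0.000). Since A1 is tangent to QR there, KR ⟂ QR, so K = R + (0, -5.8) = (-28.90, -5.800). On A1, R sits at bearing 90° from K; a 76° counterclockwise sweep puts S at bearing 166°, so S = K + 5.8·(cos 166°, sin 166°) = (-34.53, -4.397). The tangent condition forces KS to be normal to SD, so SD runs along (−sin 166°, cos 166°); with |SD| = 36.3, D = (-43.31, -39.62). Then |QD| = |D − Q| = 58.70.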